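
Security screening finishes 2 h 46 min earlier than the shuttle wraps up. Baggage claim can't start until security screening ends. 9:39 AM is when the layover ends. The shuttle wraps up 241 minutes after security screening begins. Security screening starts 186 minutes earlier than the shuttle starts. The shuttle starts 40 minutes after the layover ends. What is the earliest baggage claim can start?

8:28 AM

The shuttle starts at 9:39 AM + 40 min = 10:19 AM.
Security screening starts at 10:19 AM − 186 min = 7:13 AM.
The shuttle ends at 7:13 AM + 241 min = 11:14 AM.
Security screening ends at 11:14 AM − 166 min = 8:28 AM.
Baggage claim is bounded by security screening, so the earliest it can start is 8:28 AM.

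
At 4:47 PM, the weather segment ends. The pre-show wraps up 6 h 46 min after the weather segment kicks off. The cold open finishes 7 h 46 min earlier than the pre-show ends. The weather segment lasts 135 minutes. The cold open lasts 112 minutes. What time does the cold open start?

11:40 AM

The weather segment starts at 4:47 PM − 135 min = 2:32 PM.
The pre-show ends at 2:32 PM + 406 min = 9:18 PM.
The cold open ends at 9:18 PM − 466 min = 1:32 PM.
The cold open starts at 1:32 PM − 112 min = 11:40 AM.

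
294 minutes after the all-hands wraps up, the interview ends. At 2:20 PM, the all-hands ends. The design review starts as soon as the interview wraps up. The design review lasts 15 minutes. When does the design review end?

7:29 PM

The interview ends at 2:20 PM + 294 min = 7:14 PM.
So the design review starts at 7:14 PM.
The design review ends at 7:14 PM + 15 min = 7:29 PM.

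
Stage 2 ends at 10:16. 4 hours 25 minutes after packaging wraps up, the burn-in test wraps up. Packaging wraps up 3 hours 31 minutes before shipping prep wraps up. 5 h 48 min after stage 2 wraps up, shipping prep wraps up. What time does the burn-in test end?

16:58

Shipping prep ends at 10:16 + 348 min = 16:04.
Packaging ends at 16:04 − 211 min = 12:33.
The burn-in test ends at 12:33 + 265 min = 16:58.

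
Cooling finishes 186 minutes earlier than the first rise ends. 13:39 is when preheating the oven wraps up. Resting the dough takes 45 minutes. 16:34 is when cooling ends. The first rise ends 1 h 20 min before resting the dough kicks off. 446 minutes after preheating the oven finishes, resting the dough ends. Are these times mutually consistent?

Resting the dough ends at 13:39 + 446 min = 21:05.
Resting the dough starts at 21:05 − 45 min = 20:20.
The first rise ends at 20:20 − 80 min = 19:00.
Cooling ends at 19:00 − 186 min = 15:54.
But cooling is also said to end at 16:34 — a 40-minute conflict.

No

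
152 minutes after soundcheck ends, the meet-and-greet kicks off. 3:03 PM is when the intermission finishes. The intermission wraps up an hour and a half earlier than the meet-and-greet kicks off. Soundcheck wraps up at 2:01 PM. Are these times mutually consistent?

Yes

The meet-and-greet starts at 2:01 PM + 152 min = 4:33 PM.
The intermission ends at 4:33 PM − 90 min = 3:03 PM.
That matches the stated 3:03 PM, so the schedule is consistent.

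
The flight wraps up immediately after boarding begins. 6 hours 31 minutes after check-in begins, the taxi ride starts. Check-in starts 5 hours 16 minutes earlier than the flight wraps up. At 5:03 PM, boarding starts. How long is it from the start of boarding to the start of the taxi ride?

75 minutes

The flight ends at 5:03 PM.
Check-in starts at 5:03 PM − 316 min = 11:47 AM.
The taxi ride starts at 11:47 AM + 391 min = 6:18 PM.
From 5:03 PM to 6:18 PM is 75 minutes.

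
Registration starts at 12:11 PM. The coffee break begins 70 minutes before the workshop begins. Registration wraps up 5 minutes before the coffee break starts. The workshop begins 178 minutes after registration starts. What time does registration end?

1:54 PM

The workshop starts at 12:11 PM + 178 min = 3:09 PM.
The coffee break starts at 3:09 PM − 70 min = 1:59 PM.
Registration ends at 1:59 PM − 5 min = 1:54 PM.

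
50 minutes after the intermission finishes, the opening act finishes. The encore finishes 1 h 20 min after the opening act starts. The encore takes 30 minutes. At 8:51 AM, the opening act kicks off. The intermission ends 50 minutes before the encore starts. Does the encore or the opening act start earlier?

The encore ends at 8:51 AM + 80 min = 10:11 AM.
The encore starts at 10:11 AM − 30 min = 9:41 AM.
The encore starts at 9:41 AM and the opening act starts at 8:51 AM, so the opening act is first.

the opening act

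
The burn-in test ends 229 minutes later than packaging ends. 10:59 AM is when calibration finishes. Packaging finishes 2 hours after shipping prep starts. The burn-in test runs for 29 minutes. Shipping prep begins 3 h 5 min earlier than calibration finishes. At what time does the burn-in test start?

Shipping prep starts at 10:59 AM − 185 min = 7:54 AM.
Packaging ends at 7:54 AM + 120 min = 9:54 AM.
The burn-in test ends at 9:54 AM + 229 min = 1:43 PM.
The burn-in test starts at 1:43 PM − 29 min = 1:14 PM.

1:14 PM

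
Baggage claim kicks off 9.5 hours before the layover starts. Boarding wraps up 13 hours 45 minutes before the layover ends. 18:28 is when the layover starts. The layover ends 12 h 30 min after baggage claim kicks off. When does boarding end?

07:43

Baggage claim starts at 18:28 − 570 min = 08:58.
The layover ends at 08:58 + 750 min = 21:28.
Boarding ends at 21:28 − 825 min = 07:43.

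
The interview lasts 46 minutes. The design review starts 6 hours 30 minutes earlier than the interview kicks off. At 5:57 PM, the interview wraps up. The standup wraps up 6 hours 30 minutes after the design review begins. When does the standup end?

The interview starts at 5:57 PM − 46 min = 5:11 PM.
The design review starts at 5:11 PM − 390 min = 10:41 AM.
The standup ends at 10:41 AM + 390 min = 5:11 PM.

5:11 PM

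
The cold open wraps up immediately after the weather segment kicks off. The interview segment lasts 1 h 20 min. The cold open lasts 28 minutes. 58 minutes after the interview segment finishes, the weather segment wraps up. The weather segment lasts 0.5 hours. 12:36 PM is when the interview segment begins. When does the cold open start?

1:56 PM

The interview segment ends at 12:36 PM + 80 min = 1:56 PM.
The weather segment ends at 1:56 PM + 58 min = 2:54 PM.
The weather segment starts at 2:54 PM − 30 min = 2:24 PM.
So the cold open ends at 2:24 PM.
The cold open starts at 2:24 PM − 28 min = 1:56 PM.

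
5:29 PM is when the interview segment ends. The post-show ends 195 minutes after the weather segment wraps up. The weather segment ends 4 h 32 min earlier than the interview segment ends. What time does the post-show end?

The weather segment ends at 5:29 PM − 272 min = 12:57 PM.
The post-show ends at 12:57 PM + 195 min = 4:12 PM.

4:12 PM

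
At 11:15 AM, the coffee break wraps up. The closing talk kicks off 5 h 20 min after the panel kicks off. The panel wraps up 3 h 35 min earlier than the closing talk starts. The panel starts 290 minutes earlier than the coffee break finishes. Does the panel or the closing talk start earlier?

The panel starts at 11:15 AM − 290 min = 6:25 AM.
The closing talk starts at 6:25 AM + 320 min = 11:45 AM.
The panel starts at 6:25 AM and the closing talk starts at 11:45 AM, so the panel is first.

the panel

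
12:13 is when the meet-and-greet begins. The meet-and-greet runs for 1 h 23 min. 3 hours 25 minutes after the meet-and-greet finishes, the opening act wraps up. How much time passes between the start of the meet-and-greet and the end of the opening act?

The meet-and-greet ends at 12:13 + 83 min = 13:36.
The opening act ends at 13:36 + 205 min = 17:01.
From 12:13 to 17:01 is 4 h 48 min.

4 h 48 min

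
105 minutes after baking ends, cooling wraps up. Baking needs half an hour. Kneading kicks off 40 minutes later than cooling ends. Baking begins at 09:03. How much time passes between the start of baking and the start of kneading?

Baking ends at 09:03 + 30 min = 09:33.
Cooling ends at 09:33 + 105 min = 11:18.
Kneading starts at 11:18 + 40 min = 11:58.
From 09:03 to 11:58 is 2 hours 55 minutes.

2 hours 55 minutes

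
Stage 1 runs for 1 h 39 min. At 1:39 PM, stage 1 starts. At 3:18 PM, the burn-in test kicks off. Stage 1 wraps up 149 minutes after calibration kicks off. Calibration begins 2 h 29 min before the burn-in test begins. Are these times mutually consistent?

Calibration starts at 3:18 PM − 149 min = 12:49 PM.
Stage 1 ends at 12:49 PM + 149 min = 3:18 PM.
Stage 1 starts at 3:18 PM − 99 min = 1:39 PM.
That matches the stated 1:39 PM, so the schedule is consistent.

Yes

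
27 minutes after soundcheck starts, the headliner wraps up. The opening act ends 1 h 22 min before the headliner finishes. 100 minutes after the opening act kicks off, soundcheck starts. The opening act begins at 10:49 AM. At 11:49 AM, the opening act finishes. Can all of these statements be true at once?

No

Soundcheck starts at 10:49 AM + 100 min = 12:29 PM.
The headliner ends at 12:29 PM + 27 min = 12:56 PM.
The opening act ends at 12:56 PM − 82 min = 11:34 AM.
But the opening act is also said to end at 11:49 AM — a 15-minute conflict.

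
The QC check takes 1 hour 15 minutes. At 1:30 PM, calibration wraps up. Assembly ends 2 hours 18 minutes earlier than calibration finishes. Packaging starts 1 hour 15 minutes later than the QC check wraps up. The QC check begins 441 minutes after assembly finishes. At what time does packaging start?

9:03 PM

Assembly ends at 1:30 PM − 138 min = 11:12 AM.
The QC check starts at 11:12 AM + 441 min = 6:33 PM.
The QC check ends at 6:33 PM + 75 min = 7:48 PM.
Packaging starts at 7:48 PM + 75 min = 9:03 PM.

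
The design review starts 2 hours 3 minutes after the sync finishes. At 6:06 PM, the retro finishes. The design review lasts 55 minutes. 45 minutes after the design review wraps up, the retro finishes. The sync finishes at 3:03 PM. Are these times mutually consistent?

The design review starts at 3:03 PM + 123 min = 5:06 PM.
The design review ends at 5:06 PM + 55 min = 6:01 PM.
The retro ends at 6:01 PM + 45 min = 6:46 PM.
But the retro is also said to end at 6:06 PM — a 40-minute conflict.

No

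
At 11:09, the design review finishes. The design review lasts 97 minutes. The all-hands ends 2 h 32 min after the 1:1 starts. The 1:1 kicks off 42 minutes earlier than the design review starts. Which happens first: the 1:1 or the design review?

The design review starts at 11:09 − 97 min = 09:32.
The 1:1 starts at 09:32 − 42 min = 08:50.
The 1:1 starts at 08:50 and the design review starts at 09:32, so the 1:1 is first.

the 1:1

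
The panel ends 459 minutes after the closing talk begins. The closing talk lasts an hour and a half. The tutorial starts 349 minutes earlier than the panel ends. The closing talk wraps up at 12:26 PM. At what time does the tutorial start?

The closing talk starts at 12:26 PM − 90 min = 10:56 AM.
The panel ends at 10:56 AM + 459 min = 6:35 PM.
The tutorial starts at 6:35 PM − 349 min = 12:46 PM.

12:46 PM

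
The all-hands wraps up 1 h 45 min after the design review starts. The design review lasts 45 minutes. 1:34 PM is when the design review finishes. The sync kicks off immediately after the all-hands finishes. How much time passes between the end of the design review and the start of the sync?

The design review starts at 1:34 PM − 45 min = 12:49 PM.
The all-hands ends at 12:49 PM + 105 min = 2:34 PM.
So the sync starts at 2:34 PM.
From 1:34 PM to 2:34 PM is an hour.

an hour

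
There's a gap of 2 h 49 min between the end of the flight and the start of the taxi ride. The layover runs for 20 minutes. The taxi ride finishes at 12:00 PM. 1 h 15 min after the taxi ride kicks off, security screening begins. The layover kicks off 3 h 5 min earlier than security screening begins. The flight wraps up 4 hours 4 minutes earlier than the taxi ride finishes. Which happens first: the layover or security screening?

the layover

The flight ends at 12:00 PM − 244 min = 7:56 AM.
The taxi ride starts at 7:56 AM + 169 min = 10:45 AM.
Security screening starts at 10:45 AM + 75 min = 12:00 PM.
The layover starts at 12:00 PM − 185 min = 8:55 AM.
The layover starts at 8:55 AM and security screening starts at 12:00 PM, so the layover is first.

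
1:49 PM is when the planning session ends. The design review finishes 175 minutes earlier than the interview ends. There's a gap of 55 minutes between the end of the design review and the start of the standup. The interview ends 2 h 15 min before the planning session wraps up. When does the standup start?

The interview ends at 1:49 PM − 135 min = 11:34 AM.
The design review ends at 11:34 AM − 175 min = 8:39 AM.
The standup starts at 8:39 AM + 55 min = 9:34 AM.

9:34 AM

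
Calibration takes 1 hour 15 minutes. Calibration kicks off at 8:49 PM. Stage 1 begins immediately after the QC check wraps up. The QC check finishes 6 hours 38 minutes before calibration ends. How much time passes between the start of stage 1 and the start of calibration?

Calibration ends at 8:49 PM + 75 min = 10:04 PM.
The QC check ends at 10:04 PM − 398 min = 3:26 PM.
So stage 1 starts at 3:26 PM.
From 3:26 PM to 8:49 PM is 5 h 23 min.

5 h 23 min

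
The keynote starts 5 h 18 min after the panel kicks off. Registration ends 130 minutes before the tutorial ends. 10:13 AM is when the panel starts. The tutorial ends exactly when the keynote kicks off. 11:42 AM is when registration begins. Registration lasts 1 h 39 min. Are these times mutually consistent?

Yes

The keynote starts at 10:13 AM + 318 min = 3:31 PM.
So the tutorial ends at 3:31 PM.
Registration ends at 3:31 PM − 130 min = 1:21 PM.
Registration starts at 1:21 PM − 99 min = 11:42 AM.
That matches the stated 11:42 AM, so the schedule is consistent.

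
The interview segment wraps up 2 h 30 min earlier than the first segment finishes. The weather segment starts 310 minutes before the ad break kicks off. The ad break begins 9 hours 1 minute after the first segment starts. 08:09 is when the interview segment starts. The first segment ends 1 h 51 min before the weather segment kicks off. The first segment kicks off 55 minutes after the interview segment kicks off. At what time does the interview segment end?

08:34

The first segment starts at 08:09 + 55 min = 09:04.
The ad break starts at 09:04 + 541 min = 18:05.
The weather segment starts at 18:05 − 310 min = 12:55.
The first segment ends at 12:55 − 111 min = 11:04.
The interview segment ends at 11:04 − 150 min = 08:34.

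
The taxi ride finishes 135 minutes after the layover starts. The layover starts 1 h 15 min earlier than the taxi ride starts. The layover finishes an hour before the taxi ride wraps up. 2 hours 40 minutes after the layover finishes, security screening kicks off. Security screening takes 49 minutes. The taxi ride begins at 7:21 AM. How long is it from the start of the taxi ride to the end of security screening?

3 hours 29 minutes

The layover starts at 7:21 AM − 75 min = 6:06 AM.
The taxi ride ends at 6:06 AM + 135 min = 8:21 AM.
The layover ends at 8:21 AM − 60 min = 7:21 AM.
Security screening starts at 7:21 AM + 160 min = 10:01 AM.
Security screening ends at 10:01 AM + 49 min = 10:50 AM.
From 7:21 AM to 10:50 AM is 3 hours 29 minutes.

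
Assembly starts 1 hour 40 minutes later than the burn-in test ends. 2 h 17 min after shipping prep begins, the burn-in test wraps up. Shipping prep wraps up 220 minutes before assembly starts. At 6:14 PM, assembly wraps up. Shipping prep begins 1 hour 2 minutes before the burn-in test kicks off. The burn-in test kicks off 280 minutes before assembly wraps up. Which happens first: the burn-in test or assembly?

The burn-in test starts at 6:14 PM − 280 min = 1:34 PM.
Shipping prep starts at 1:34 PM − 62 min = 12:32 PM.
The burn-in test ends at 12:32 PM + 137 min = 2:49 PM.
Assembly starts at 2:49 PM + 100 min = 4:29 PM.
The burn-in test starts at 1:34 PM and assembly starts at 4:29 PM, so the burn-in test is first.

the burn-in test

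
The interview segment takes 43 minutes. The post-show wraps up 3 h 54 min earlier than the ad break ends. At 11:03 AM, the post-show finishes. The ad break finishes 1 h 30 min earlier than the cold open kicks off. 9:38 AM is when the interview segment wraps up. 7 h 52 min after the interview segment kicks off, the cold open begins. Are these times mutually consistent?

No

The interview segment starts at 9:38 AM − 43 min = 8:55 AM.
The cold open starts at 8:55 AM + 472 min = 4:47 PM.
The ad break ends at 4:47 PM − 90 min = 3:17 PM.
The post-show ends at 3:17 PM − 234 min = 11:23 AM.
But the post-show is also said to end at 11:03 AM — a 20-minute conflict.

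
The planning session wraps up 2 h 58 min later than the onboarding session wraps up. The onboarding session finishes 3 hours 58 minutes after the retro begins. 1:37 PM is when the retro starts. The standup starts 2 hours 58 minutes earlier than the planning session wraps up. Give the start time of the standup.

5:35 PM

The onboarding session ends at 1:37 PM + 238 min = 5:35 PM.
The planning session ends at 5:35 PM + 178 min = 8:33 PM.
The standup starts at 8:33 PM − 178 min = 5:35 PM.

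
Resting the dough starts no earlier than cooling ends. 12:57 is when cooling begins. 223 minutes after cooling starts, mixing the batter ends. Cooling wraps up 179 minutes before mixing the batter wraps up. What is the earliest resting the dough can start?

13:41

Mixing the batter ends at 12:57 + 223 min = 16:40.
Cooling ends at 16:40 − 179 min = 13:41.
Resting the dough is bounded by cooling, so the earliest it can start is 13:41.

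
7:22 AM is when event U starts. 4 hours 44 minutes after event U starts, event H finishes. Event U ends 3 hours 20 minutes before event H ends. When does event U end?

8:46 AM

Event H ends at 7:22 AM + 284 min = 12:06 PM.
Event U ends at 12:06 PM − 200 min = 8:46 AM.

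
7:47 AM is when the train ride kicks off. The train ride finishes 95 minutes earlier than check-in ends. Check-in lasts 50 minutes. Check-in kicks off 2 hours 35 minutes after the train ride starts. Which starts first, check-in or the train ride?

the train ride

Check-in starts at 7:47 AM + 155 min = 10:22 AM.
Check-in starts at 10:22 AM and the train ride starts at 7:47 AM, so the train ride is first.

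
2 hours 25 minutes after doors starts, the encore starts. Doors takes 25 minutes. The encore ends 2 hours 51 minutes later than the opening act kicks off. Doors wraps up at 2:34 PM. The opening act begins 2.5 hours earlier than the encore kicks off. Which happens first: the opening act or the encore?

the opening act

Doors starts at 2:34 PM − 25 min = 2:09 PM.
The encore starts at 2:09 PM + 145 min = 4:34 PM.
The opening act starts at 4:34 PM − 150 min = 2:04 PM.
The opening act starts at 2:04 PM and the encore starts at 4:34 PM, so the opening act is first.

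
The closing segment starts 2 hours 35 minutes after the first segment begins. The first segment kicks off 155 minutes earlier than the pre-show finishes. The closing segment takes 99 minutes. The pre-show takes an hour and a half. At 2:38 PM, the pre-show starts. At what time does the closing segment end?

The pre-show ends at 2:38 PM + 90 min = 4:08 PM.
The first segment starts at 4:08 PM − 155 min = 1:33 PM.
The closing segment starts at 1:33 PM + 155 min = 4:08 PM.
The closing segment ends at 4:08 PM + 99 min = 5:47 PM.

5:47 PM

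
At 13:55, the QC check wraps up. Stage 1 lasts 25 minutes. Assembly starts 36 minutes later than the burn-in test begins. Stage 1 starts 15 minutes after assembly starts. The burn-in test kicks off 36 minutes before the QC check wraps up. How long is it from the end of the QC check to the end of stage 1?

40 minutes

The burn-in test starts at 13:55 − 36 min = 13:19.
Assembly starts at 13:19 + 36 min = 13:55.
Stage 1 starts at 13:55 + 15 min = 14:10.
Stage 1 ends at 14:10 + 25 min = 14:35.
From 13:55 to 14:35 is 40 minutes.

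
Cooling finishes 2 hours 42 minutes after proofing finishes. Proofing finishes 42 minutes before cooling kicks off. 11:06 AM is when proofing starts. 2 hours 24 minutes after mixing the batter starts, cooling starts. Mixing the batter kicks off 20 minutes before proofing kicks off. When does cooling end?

3:10 PM

Mixing the batter starts at 11:06 AM − 20 min = 10:46 AM.
Cooling starts at 10:46 AM + 144 min = 1:10 PM.
Proofing ends at 1:10 PM − 42 min = 12:28 PM.
Cooling ends at 12:28 PM + 162 min = 3:10 PM.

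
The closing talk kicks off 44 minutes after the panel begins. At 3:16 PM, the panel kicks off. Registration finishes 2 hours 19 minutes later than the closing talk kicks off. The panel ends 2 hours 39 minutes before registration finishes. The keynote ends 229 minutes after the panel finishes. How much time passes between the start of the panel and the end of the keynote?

4 hours 13 minutes

The closing talk starts at 3:16 PM + 44 min = 4:00 PM.
Registration ends at 4:00 PM + 139 min = 6:19 PM.
The panel ends at 6:19 PM − 159 min = 3:40 PM.
The keynote ends at 3:40 PM + 229 min = 7:29 PM.
From 3:16 PM to 7:29 PM is 4 hours 13 minutes.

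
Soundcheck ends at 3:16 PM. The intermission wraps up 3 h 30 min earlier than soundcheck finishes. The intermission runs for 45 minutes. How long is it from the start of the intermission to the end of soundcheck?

The intermission ends at 3:16 PM − 210 min = 11:46 AM.
The intermission starts at 11:46 AM − 45 min = 11:01 AM.
From 11:01 AM to 3:16 PM is 255 minutes.

255 minutes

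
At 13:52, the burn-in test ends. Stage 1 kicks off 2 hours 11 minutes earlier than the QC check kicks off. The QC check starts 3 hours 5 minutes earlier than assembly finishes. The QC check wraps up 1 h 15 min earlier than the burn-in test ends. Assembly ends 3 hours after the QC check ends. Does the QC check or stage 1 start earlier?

The QC check ends at 13:52 − 75 min = 12:37.
Assembly ends at 12:37 + 180 min = 15:37.
The QC check starts at 15:37 − 185 min = 12:32.
Stage 1 starts at 12:32 − 131 min = 10:21.
The QC check starts at 12:32 and stage 1 starts at 10:21, so stage 1 is first.

stage 1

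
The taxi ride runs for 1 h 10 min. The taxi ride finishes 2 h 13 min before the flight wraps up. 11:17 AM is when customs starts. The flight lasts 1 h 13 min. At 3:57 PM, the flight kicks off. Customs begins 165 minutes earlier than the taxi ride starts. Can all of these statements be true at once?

The flight ends at 3:57 PM + 73 min = 5:10 PM.
The taxi ride ends at 5:10 PM − 133 min = 2:57 PM.
The taxi ride starts at 2:57 PM − 70 min = 1:47 PM.
Customs starts at 1:47 PM − 165 min = 11:02 AM.
But customs is also said to start at 11:17 AM — a 15-minute conflict.

No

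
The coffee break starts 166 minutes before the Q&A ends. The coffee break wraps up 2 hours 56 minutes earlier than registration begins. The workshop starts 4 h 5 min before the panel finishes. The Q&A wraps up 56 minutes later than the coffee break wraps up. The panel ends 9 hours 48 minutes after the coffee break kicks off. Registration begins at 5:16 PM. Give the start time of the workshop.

6:13 PM

The coffee break ends at 5:16 PM − 176 min = 2:20 PM.
The Q&A ends at 2:20 PM + 56 min = 3:16 PM.
The coffee break starts at 3:16 PM − 166 min = 12:30 PM.
The panel ends at 12:30 PM + 588 min = 10:18 PM.
The workshop starts at 10:18 PM − 245 min = 6:13 PM.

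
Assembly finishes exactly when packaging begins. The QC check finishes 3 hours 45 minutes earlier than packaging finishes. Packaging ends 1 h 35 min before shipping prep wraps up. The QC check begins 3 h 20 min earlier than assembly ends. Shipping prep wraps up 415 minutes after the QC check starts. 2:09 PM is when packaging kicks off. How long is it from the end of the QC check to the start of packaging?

Assembly ends at 2:09 PM.
The QC check starts at 2:09 PM − 200 min = 10:49 AM.
Shipping prep ends at 10:49 AM + 415 min = 5:44 PM.
Packaging ends at 5:44 PM − 95 min = 4:09 PM.
The QC check ends at 4:09 PM − 225 min = 12:24 PM.
From 12:24 PM to 2:09 PM is 1 h 45 min.

1 h 45 min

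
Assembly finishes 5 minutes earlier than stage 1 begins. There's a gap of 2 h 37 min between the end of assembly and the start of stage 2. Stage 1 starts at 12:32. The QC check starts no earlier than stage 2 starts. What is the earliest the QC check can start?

Assembly ends at 12:32 − 5 min = 12:27.
Stage 2 starts at 12:27 + 157 min = 15:04.
The QC check is bounded by stage 2, so the earliest it can start is 15:04.

15:04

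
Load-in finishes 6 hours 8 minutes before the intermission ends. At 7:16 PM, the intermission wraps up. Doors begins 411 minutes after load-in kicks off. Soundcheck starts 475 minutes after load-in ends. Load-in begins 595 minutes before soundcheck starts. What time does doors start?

Load-in ends at 7:16 PM − 368 min = 1:08 PM.
Soundcheck starts at 1:08 PM + 475 min = 9:03 PM.
Load-in starts at 9:03 PM − 595 min = 11:08 AM.
Doors starts at 11:08 AM + 411 min = 5:59 PM.

5:59 PM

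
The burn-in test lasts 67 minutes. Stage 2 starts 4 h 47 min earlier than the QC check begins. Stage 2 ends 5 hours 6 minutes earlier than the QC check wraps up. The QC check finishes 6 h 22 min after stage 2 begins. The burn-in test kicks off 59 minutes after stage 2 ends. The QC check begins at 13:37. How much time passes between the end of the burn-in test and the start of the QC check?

Stage 2 starts at 13:37 − 287 min = 08:50.
The QC check ends at 08:50 + 382 min = 15:12.
Stage 2 ends at 15:12 − 306 min = 10:06.
The burn-in test starts at 10:06 + 59 min = 11:05.
The burn-in test ends at 11:05 + 67 min = 12:12.
From 12:12 to 13:37 is 1 h 25 min.

1 h 25 min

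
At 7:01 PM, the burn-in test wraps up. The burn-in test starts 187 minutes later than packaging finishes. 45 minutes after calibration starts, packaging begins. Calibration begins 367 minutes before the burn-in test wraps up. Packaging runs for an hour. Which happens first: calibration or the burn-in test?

Calibration starts at 7:01 PM − 367 min = 12:54 PM.
Packaging starts at 12:54 PM + 45 min = 1:39 PM.
Packaging ends at 1:39 PM + 60 min = 2:39 PM.
The burn-in test starts at 2:39 PM + 187 min = 5:46 PM.
Calibration starts at 12:54 PM and the burn-in test starts at 5:46 PM, so calibration is first.

calibration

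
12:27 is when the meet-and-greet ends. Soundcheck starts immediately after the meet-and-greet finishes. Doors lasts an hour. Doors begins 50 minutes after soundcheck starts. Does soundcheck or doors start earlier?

Soundcheck starts at 12:27.
Doors starts at 12:27 + 50 min = 13:17.
Soundcheck starts at 12:27 and doors starts at 13:17, so soundcheck is first.

soundcheck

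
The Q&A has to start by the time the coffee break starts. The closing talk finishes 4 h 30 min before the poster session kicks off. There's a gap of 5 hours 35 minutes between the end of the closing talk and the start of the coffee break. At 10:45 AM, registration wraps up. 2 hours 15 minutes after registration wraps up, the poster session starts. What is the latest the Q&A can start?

2:05 PM

The poster session starts at 10:45 AM + 135 min = 1:00 PM.
The closing talk ends at 1:00 PM − 270 min = 8:30 AM.
The coffee break starts at 8:30 AM + 335 min = 2:05 PM.
The Q&A is bounded by the coffee break, so the latest it can start is 2:05 PM.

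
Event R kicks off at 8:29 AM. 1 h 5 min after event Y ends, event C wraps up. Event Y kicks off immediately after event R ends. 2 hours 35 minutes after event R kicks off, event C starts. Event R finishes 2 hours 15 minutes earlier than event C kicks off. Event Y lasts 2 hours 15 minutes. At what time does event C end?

Event C starts at 8:29 AM + 155 min = 11:04 AM.
Event R ends at 11:04 AM − 135 min = 8:49 AM.
So event Y starts at 8:49 AM.
Event Y ends at 8:49 AM + 135 min = 11:04 AM.
Event C ends at 11:04 AM + 65 min = 12:09 PM.

12:09 PM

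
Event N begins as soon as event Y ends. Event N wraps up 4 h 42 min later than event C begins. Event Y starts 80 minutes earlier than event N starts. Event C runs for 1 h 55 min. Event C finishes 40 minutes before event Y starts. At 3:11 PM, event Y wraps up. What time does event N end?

Event N starts at 3:11 PM.
Event Y starts at 3:11 PM − 80 min = 1:51 PM.
Event C ends at 1:51 PM − 40 min = 1:11 PM.
Event C starts at 1:11 PM − 115 min = 11:16 AM.
Event N ends at 11:16 AM + 282 min = 3:58 PM.

3:58 PM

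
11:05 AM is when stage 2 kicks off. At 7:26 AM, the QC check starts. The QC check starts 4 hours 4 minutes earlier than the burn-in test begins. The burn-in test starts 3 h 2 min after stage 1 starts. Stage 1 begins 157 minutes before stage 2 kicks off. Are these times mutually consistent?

Yes

Stage 1 starts at 11:05 AM − 157 min = 8:28 AM.
The burn-in test starts at 8:28 AM + 182 min = 11:30 AM.
The QC check starts at 11:30 AM − 244 min = 7:26 AM.
That matches the stated 7:26 AM, so the schedule is consistent.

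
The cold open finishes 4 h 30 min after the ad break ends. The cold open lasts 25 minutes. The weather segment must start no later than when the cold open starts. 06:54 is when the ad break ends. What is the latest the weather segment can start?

10:59

The cold open ends at 06:54 + 270 min = 11:24.
The cold open starts at 11:24 − 25 min = 10:59.
The weather segment is bounded by the cold open, so the latest it can start is 10:59.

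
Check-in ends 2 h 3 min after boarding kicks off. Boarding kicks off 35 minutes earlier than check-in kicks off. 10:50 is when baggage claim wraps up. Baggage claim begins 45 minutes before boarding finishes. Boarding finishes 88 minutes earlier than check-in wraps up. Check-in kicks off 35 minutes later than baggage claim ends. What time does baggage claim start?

Check-in starts at 10:50 + 35 min = 11:25.
Boarding starts at 11:25 − 35 min = 10:50.
Check-in ends at 10:50 + 123 min = 12:53.
Boarding ends at 12:53 − 88 min = 11:25.
Baggage claim starts at 11:25 − 45 min = 10:40.

10:40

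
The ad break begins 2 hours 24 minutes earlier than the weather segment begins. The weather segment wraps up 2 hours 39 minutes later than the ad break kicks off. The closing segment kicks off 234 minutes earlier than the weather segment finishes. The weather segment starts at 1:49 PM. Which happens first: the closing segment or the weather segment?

The ad break starts at 1:49 PM − 144 min = 11:25 AM.
The weather segment ends at 11:25 AM + 159 min = 2:04 PM.
The closing segment starts at 2:04 PM − 234 min = 10:10 AM.
The closing segment starts at 10:10 AM and the weather segment starts at 1:49 PM, so the closing segment is first.

the closing segment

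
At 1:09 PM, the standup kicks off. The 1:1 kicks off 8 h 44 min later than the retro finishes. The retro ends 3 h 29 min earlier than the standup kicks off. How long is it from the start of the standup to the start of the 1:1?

The retro ends at 1:09 PM − 209 min = 9:40 AM.
The 1:1 starts at 9:40 AM + 524 min = 6:24 PM.
From 1:09 PM to 6:24 PM is 5 h 15 min.

5 h 15 min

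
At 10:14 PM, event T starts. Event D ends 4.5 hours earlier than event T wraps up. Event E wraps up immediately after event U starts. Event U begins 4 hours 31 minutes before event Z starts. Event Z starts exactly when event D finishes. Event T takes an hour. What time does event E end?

2:13 PM

Event T ends at 10:14 PM + 60 min = 11:14 PM.
Event D ends at 11:14 PM − 270 min = 6:44 PM.
So event Z starts at 6:44 PM.
Event U starts at 6:44 PM − 271 min = 2:13 PM.
So event E ends at 2:13 PM.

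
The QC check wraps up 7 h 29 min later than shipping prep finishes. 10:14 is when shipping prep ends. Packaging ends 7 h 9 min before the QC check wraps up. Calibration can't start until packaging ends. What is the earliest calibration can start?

10:34

The QC check ends at 10:14 + 449 min = 17:43.
Packaging ends at 17:43 − 429 min = 10:34.
Calibration is bounded by packaging, so the earliest it can start is 10:34.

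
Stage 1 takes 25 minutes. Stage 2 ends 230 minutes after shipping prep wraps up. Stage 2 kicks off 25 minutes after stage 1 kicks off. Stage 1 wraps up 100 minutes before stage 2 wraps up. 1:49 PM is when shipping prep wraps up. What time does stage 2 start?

3:59 PM

Stage 2 ends at 1:49 PM + 230 min = 5:39 PM.
Stage 1 ends at 5:39 PM − 100 min = 3:59 PM.
Stage 1 starts at 3:59 PM − 25 min = 3:34 PM.
Stage 2 starts at 3:34 PM + 25 min = 3:59 PM.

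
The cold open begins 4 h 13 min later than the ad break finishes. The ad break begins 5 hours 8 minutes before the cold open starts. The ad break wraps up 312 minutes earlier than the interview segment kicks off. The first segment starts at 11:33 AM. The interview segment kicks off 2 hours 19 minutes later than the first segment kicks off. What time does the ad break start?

7:45 AM

The interview segment starts at 11:33 AM + 139 min = 1:52 PM.
The ad break ends at 1:52 PM − 312 min = 8:40 AM.
The cold open starts at 8:40 AM + 253 min = 12:53 PM.
The ad break starts at 12:53 PM − 308 min = 7:45 AM.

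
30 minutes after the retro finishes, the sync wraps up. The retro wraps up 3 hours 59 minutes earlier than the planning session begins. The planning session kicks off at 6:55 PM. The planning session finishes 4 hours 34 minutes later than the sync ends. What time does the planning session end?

8:00 PM

The retro ends at 6:55 PM − 239 min = 2:56 PM.
The sync ends at 2:56 PM + 30 min = 3:26 PM.
The planning session ends at 3:26 PM + 274 min = 8:00 PM.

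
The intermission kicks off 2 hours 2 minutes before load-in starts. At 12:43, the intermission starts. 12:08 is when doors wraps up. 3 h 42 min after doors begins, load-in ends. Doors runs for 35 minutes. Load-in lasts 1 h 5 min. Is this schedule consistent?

No

Doors starts at 12:08 − 35 min = 11:33.
Load-in ends at 11:33 + 222 min = 15:15.
Load-in starts at 15:15 − 65 min = 14:10.
The intermission starts at 14:10 − 122 min = 12:08.
But the intermission is also said to start at 12:43 — a 35-minute conflict.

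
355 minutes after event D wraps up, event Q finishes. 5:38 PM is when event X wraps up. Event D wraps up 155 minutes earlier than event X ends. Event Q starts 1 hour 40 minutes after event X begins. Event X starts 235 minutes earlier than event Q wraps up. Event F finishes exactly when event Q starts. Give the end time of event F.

6:43 PM

Event D ends at 5:38 PM − 155 min = 3:03 PM.
Event Q ends at 3:03 PM + 355 min = 8:58 PM.
Event X starts at 8:58 PM − 235 min = 5:03 PM.
Event Q starts at 5:03 PM + 100 min = 6:43 PM.
So event F ends at 6:43 PM.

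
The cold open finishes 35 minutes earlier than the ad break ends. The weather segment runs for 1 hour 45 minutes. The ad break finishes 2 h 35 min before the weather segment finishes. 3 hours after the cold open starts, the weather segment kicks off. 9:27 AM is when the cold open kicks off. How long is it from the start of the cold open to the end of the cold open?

The weather segment starts at 9:27 AM + 180 min = 12:27 PM.
The weather segment ends at 12:27 PM + 105 min = 2:12 PM.
The ad break ends at 2:12 PM − 155 min = 11:37 AM.
The cold open ends at 11:37 AM − 35 min = 11:02 AM.
From 9:27 AM to 11:02 AM is 1 hour 35 minutes.

1 hour 35 minutes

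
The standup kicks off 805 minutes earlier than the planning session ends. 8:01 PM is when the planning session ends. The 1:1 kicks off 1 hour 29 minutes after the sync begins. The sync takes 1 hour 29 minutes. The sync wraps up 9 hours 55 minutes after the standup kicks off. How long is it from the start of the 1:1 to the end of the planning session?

The standup starts at 8:01 PM − 805 min = 6:36 AM.
The sync ends at 6:36 AM + 595 min = 4:31 PM.
The sync starts at 4:31 PM − 89 min = 3:02 PM.
The 1:1 starts at 3:02 PM + 89 min = 4:31 PM.
From 4:31 PM to 8:01 PM is 210 minutes.

210 minutes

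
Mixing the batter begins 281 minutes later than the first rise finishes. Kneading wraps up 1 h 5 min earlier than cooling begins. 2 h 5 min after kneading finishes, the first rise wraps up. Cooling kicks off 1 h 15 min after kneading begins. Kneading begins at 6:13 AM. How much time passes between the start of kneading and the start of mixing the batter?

6 hours 56 minutes

Cooling starts at 6:13 AM + 75 min = 7:28 AM.
Kneading ends at 7:28 AM − 65 min = 6:23 AM.
The first rise ends at 6:23 AM + 125 min = 8:28 AM.
Mixing the batter starts at 8:28 AM + 281 min = 1:09 PM.
From 6:13 AM to 1:09 PM is 6 hours 56 minutes.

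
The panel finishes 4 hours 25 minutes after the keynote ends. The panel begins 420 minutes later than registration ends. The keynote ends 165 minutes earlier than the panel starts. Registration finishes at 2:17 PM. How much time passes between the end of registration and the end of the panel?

The panel starts at 2:17 PM + 420 min = 9:17 PM.
The keynote ends at 9:17 PM − 165 min = 6:32 PM.
The panel ends at 6:32 PM + 265 min = 10:57 PM.
From 2:17 PM to 10:57 PM is 8 hours 40 minutes.

8 hours 40 minutes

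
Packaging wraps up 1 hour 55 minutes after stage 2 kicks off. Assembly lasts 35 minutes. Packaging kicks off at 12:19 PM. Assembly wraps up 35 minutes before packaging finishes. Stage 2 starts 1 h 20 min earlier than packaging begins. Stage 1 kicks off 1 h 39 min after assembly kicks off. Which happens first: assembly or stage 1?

Stage 2 starts at 12:19 PM − 80 min = 10:59 AM.
Packaging ends at 10:59 AM + 115 min = 12:54 PM.
Assembly ends at 12:54 PM − 35 min = 12:19 PM.
Assembly starts at 12:19 PM − 35 min = 11:44 AM.
Stage 1 starts at 11:44 AM + 99 min = 1:23 PM.
Assembly starts at 11:44 AM and stage 1 starts at 1:23 PM, so assembly is first.

assembly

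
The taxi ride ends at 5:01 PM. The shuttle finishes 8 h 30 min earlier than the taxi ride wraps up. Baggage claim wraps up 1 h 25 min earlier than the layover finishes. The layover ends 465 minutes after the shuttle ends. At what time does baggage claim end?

The shuttle ends at 5:01 PM − 510 min = 8:31 AM.
The layover ends at 8:31 AM + 465 min = 4:16 PM.
Baggage claim ends at 4:16 PM − 85 min = 2:51 PM.

2:51 PM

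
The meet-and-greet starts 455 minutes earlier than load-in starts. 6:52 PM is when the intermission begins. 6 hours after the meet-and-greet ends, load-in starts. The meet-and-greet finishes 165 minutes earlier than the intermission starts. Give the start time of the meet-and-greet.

The meet-and-greet ends at 6:52 PM − 165 min = 4:07 PM.
Load-in starts at 4:07 PM + 360 min = 10:07 PM.
The meet-and-greet starts at 10:07 PM − 455 min = 2:32 PM.

2:32 PM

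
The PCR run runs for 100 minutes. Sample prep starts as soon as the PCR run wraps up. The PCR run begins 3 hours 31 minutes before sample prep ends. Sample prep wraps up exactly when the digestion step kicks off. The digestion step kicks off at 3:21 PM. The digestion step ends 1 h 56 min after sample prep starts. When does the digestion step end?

Sample prep ends at 3:21 PM.
The PCR run starts at 3:21 PM − 211 min = 11:50 AM.
The PCR run ends at 11:50 AM + 100 min = 1:30 PM.
So sample prep starts at 1:30 PM.
The digestion step ends at 1:30 PM + 116 min = 3:26 PM.

3:26 PM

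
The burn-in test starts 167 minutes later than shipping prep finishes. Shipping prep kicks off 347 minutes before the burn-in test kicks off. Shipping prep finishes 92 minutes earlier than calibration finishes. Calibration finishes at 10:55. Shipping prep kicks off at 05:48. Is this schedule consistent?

No

Shipping prep ends at 10:55 − 92 min = 09:23.
The burn-in test starts at 09:23 + 167 min = 12:10.
Shipping prep starts at 12:10 − 347 min = 06:23.
But shipping prep is also said to start at 05:48 — a 35-minute conflict.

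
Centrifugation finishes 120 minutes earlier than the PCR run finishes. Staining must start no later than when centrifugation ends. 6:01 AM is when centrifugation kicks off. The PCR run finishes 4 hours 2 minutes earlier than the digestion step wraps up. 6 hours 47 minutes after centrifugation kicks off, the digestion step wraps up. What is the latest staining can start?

The digestion step ends at 6:01 AM + 407 min = 12:48 PM.
The PCR run ends at 12:48 PM − 242 min = 8:46 AM.
Centrifugation ends at 8:46 AM − 120 min = 6:46 AM.
Staining is bounded by centrifugation, so the latest it can start is 6:46 AM.

6:46 AM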